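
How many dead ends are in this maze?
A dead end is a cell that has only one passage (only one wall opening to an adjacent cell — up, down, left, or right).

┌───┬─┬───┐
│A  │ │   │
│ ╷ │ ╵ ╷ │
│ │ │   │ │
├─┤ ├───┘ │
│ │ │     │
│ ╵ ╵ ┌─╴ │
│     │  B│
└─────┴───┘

Checking each cell for number of passages:

Dead ends found at positions:
  (0, 2)
  (1, 0)
  (2, 0)
  (3, 3)
Total dead ends: 4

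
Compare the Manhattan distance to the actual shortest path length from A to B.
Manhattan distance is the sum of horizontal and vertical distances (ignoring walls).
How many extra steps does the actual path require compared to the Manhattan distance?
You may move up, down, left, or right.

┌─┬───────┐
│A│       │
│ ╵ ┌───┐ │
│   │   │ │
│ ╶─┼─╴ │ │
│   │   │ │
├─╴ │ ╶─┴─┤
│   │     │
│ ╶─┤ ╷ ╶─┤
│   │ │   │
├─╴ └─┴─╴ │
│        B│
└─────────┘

Manhattan distance: |5 - 0| + |4 - 0| = 9
Actual path length: 11
Extra steps: 11 - 9 = 2

Solution:

┌─┬───────┐
│A│       │
│ ╵ ┌───┐ │
│↓  │   │ │
│ ╶─┼─╴ │ │
│↳ ↓│   │ │
├─╴ │ ╶─┴─┤
│↓ ↲│     │
│ ╶─┤ ╷ ╶─┤
│↳ ↓│ │   │
├─╴ └─┴─╴ │
│  ↳ → → B│
└─────────┘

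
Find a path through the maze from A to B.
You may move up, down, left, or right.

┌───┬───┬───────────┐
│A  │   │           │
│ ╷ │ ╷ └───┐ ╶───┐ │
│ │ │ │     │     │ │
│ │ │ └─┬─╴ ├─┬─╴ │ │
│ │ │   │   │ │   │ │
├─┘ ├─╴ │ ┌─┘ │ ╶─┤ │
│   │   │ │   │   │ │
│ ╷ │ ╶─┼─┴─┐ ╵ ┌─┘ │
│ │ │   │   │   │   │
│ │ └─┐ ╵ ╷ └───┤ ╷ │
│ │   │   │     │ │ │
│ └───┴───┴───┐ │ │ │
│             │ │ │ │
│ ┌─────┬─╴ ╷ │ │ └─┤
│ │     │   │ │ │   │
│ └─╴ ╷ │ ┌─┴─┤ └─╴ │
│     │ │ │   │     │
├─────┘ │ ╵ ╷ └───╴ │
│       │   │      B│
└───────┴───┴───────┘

Finding the shortest path through the maze:
Path length: 24 steps
Directions: right → down → down → down → left → down → down → down → right → right → right → right → right → down → left → down → down → right → up → right → down → right → right → right

Solution:

┌───┬───┬───────────┐
│A ↓│   │           │
│ ╷ │ ╷ └───┐ ╶───┐ │
│ │↓│ │     │     │ │
│ │ │ └─┬─╴ ├─┬─╴ │ │
│ │↓│   │   │ │   │ │
├─┘ ├─╴ │ ┌─┘ │ ╶─┤ │
│↓ ↲│   │ │   │   │ │
│ ╷ │ ╶─┼─┴─┐ ╵ ┌─┘ │
│↓│ │   │   │   │   │
│ │ └─┐ ╵ ╷ └───┤ ╷ │
│↓│   │   │     │ │ │
│ └───┴───┴───┐ │ │ │
│↳ → → → → ↓  │ │ │ │
│ ┌─────┬─╴ ╷ │ │ └─┤
│ │     │↓ ↲│ │ │   │
│ └─╴ ╷ │ ┌─┴─┤ └─╴ │
│     │ │↓│↱ ↓│     │
├─────┘ │ ╵ ╷ └───╴ │
│       │↳ ↑│↳ → → B│
└───────┴───┴───────┘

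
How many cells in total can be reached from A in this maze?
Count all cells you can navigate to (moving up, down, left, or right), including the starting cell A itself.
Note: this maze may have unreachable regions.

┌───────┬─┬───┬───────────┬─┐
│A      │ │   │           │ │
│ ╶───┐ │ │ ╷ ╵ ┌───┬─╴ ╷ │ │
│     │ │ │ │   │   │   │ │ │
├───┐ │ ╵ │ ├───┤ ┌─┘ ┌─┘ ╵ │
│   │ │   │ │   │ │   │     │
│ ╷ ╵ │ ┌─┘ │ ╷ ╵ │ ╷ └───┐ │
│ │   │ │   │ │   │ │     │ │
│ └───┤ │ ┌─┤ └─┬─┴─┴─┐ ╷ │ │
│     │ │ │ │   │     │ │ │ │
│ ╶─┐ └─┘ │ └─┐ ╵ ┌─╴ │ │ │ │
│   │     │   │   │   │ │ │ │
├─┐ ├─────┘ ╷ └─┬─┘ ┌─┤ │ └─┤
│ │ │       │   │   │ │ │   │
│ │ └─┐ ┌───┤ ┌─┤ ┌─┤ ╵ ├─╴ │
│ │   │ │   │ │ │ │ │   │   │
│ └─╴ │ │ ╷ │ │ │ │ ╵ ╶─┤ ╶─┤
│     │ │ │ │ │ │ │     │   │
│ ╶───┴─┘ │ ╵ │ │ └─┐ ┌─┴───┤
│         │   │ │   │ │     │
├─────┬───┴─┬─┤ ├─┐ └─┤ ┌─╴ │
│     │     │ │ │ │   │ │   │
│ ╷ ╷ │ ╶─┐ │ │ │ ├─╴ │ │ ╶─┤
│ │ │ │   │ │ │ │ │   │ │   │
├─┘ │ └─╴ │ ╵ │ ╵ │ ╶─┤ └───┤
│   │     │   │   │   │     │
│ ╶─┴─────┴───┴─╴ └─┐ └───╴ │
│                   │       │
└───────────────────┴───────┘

Using BFS/flood-fill to find all reachable cells from A:
Maze size: 14 × 14 = 196 total cells
85 cell(s) are walled off and cannot be reached from A.
Reachable cells: 111

Reachable region (· marks reachable cells):

┌───────┬─┬───┬───────────┬─┐
│A · · ·│·│· ·│· · · · · ·│·│
│ ╶───┐ │ │ ╷ ╵ ┌───┬─╴ ╷ │ │
│· · ·│·│·│·│· ·│   │· ·│·│·│
├───┐ │ ╵ │ ├───┤ ┌─┘ ┌─┘ ╵ │
│· ·│·│· ·│·│   │ │· ·│· · ·│
│ ╷ ╵ │ ┌─┘ │ ╷ ╵ │ ╷ └───┐ │
│·│· ·│·│· ·│ │   │·│· · ·│·│
│ └───┤ │ ┌─┤ └─┬─┴─┴─┐ ╷ │ │
│· · ·│·│·│·│   │     │·│·│·│
│ ╶─┐ └─┘ │ └─┐ ╵ ┌─╴ │ │ │ │
│· ·│· · ·│· ·│   │   │·│·│·│
├─┐ ├─────┘ ╷ └─┬─┘ ┌─┤ │ └─┤
│·│·│· · · ·│· ·│   │·│·│· ·│
│ │ └─┐ ┌───┤ ┌─┤ ┌─┤ ╵ ├─╴ │
│·│· ·│·│· ·│·│ │ │·│· ·│· ·│
│ └─╴ │ │ ╷ │ │ │ │ ╵ ╶─┤ ╶─┤
│· · ·│·│·│·│·│ │ │· · ·│· ·│
│ ╶───┴─┘ │ ╵ │ │ └─┐ ┌─┴───┤
│· · · · ·│· ·│ │   │·│     │
├─────┬───┴─┬─┤ ├─┐ └─┤ ┌─╴ │
│     │     │ │ │ │   │ │   │
│ ╷ ╷ │ ╶─┐ │ │ │ ├─╴ │ │ ╶─┤
│ │ │ │   │ │ │ │ │   │ │   │
├─┘ │ └─╴ │ ╵ │ ╵ │ ╶─┤ └───┤
│   │     │   │   │   │     │
│ ╶─┴─────┴───┴─╴ └─┐ └───╴ │
│                   │       │
└───────────────────┴───────┘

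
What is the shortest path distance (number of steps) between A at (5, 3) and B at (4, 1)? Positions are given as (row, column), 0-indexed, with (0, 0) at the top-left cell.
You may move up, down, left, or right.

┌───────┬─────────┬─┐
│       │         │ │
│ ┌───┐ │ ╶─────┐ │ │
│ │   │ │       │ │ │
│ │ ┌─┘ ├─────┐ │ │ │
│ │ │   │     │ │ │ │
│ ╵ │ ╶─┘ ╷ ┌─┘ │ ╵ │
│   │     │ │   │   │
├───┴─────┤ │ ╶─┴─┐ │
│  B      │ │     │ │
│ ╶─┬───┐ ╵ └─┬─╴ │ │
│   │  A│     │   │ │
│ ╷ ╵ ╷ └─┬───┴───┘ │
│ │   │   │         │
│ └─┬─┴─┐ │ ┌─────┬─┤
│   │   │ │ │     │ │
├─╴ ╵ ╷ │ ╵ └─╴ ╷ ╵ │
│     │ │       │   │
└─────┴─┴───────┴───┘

Finding path from (5, 3) to (4, 1):
Path: (5,3) → (5,2) → (6,2) → (6,1) → (5,1) → (5,0) → (4,0) → (4,1)
Distance: 7 steps

Solution:

┌───────┬─────────┬─┐
│       │         │ │
│ ┌───┐ │ ╶─────┐ │ │
│ │   │ │       │ │ │
│ │ ┌─┘ ├─────┐ │ │ │
│ │ │   │     │ │ │ │
│ ╵ │ ╶─┘ ╷ ┌─┘ │ ╵ │
│   │     │ │   │   │
├───┴─────┤ │ ╶─┴─┐ │
│↱ B      │ │     │ │
│ ╶─┬───┐ ╵ └─┬─╴ │ │
│↑ ↰│↓ A│     │   │ │
│ ╷ ╵ ╷ └─┬───┴───┘ │
│ │↑ ↲│   │         │
│ └─┬─┴─┐ │ ┌─────┬─┤
│   │   │ │ │     │ │
├─╴ ╵ ╷ │ ╵ └─╴ ╷ ╵ │
│     │ │       │   │
└─────┴─┴───────┴───┘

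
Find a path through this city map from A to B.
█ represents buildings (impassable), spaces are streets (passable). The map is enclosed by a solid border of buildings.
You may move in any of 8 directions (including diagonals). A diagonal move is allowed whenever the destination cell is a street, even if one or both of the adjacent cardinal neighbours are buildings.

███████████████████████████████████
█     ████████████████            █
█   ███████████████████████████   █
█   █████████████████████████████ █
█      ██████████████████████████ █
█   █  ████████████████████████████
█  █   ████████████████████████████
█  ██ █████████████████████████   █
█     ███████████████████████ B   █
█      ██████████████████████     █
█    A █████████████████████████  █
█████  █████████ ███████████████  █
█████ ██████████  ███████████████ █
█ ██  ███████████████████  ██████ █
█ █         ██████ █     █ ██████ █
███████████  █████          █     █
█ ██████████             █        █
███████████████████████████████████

Finding the shortest path from A to B:
Movement: 8-directional
Path length: 37 steps
Directions: down → down → down → down-right → right → right → right → right → right → down-right → down-right → right → right → right → right → right → right → right → right → right → right → right → up-right → right → right → down-right → right → right → right → up-right → up-right → up → up → up → up-left → up-left → up-left

Solution:

███████████████████████████████████
█     ████████████████            █
█   ███████████████████████████   █
█   █████████████████████████████ █
█      ██████████████████████████ █
█   █  ████████████████████████████
█  █   ████████████████████████████
█  ██ █████████████████████████   █
█     ███████████████████████ B   █
█      ██████████████████████  ↖  █
█    A █████████████████████████↖ █
█████↓ █████████ ███████████████ ↖█
█████↓██████████  ███████████████↑█
█ ██ ↘███████████████████  ██████↑█
█ █   →→→→→↘██████ █     █ ██████↑█
███████████ ↘█████       →→↘█   ↗ █
█ ██████████ →→→→→→→→→→→↗█  →→→↗  █
███████████████████████████████████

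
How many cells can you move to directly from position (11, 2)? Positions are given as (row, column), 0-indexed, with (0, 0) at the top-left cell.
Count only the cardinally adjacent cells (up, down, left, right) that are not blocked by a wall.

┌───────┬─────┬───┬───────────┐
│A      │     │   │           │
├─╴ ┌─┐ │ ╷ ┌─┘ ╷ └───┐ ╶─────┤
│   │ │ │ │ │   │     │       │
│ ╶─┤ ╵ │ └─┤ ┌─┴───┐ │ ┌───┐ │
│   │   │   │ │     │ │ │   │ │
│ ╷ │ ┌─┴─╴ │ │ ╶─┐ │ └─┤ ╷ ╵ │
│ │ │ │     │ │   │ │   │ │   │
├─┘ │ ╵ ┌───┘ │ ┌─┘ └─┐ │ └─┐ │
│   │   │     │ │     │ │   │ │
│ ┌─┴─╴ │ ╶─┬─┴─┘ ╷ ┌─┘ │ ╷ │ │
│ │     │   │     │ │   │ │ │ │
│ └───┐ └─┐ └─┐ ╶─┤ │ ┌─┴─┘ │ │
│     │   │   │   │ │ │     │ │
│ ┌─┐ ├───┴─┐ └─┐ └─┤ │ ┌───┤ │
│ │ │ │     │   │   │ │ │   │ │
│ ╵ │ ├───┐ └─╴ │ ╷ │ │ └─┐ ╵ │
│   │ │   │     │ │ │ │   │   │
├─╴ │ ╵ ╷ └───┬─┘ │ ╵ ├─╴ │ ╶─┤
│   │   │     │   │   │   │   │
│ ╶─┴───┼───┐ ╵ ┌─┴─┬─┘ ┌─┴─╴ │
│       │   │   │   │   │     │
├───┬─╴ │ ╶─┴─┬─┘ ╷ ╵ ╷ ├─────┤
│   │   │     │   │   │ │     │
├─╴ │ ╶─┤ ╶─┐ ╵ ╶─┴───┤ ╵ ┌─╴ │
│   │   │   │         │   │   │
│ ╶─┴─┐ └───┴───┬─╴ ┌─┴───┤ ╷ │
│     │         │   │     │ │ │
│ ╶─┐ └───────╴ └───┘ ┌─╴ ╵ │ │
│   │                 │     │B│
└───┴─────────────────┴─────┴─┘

Checking passable neighbors of (11, 2):
Neighbors: (12, 2), (11, 3)
Count: 2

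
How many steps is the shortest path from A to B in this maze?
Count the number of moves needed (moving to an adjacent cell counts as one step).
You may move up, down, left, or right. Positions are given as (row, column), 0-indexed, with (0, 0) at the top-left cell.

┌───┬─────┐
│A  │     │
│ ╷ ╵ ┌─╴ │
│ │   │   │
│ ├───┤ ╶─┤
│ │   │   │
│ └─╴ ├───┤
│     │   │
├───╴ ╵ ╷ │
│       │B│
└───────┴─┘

Using BFS to find shortest path:
Start: (0, 0), End: (4, 4)
Path found:
(0,0) → (1,0) → (2,0) → (3,0) → (3,1) → (3,2) → (4,2) → (4,3) → (3,3) → (3,4) → (4,4)
Number of steps: 10

Solution:

┌───┬─────┐
│A  │     │
│ ╷ ╵ ┌─╴ │
│↓│   │   │
│ ├───┤ ╶─┤
│↓│   │   │
│ └─╴ ├───┤
│↳ → ↓│↱ ↓│
├───╴ ╵ ╷ │
│    ↳ ↑│B│
└───────┴─┘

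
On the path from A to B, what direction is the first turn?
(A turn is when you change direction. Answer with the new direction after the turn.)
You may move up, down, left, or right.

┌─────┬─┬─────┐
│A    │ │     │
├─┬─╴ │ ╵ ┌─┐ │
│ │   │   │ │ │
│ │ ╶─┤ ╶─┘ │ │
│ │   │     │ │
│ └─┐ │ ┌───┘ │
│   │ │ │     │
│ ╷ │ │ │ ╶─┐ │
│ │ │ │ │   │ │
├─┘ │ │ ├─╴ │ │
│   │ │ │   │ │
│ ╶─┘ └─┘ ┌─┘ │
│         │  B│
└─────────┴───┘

Directions: right, right, down, left, down, right, down, down, down, down, right, right, up, right, up, left, up, right, right, down, down, down
First turn direction: down

Solution:

┌─────┬─┬─────┐
│A → ↓│ │     │
├─┬─╴ │ ╵ ┌─┐ │
│ │↓ ↲│   │ │ │
│ │ ╶─┤ ╶─┘ │ │
│ │↳ ↓│     │ │
│ └─┐ │ ┌───┘ │
│   │↓│ │↱ → ↓│
│ ╷ │ │ │ ╶─┐ │
│ │ │↓│ │↑ ↰│↓│
├─┘ │ │ ├─╴ │ │
│   │↓│ │↱ ↑│↓│
│ ╶─┘ └─┘ ┌─┘ │
│    ↳ → ↑│  B│
└─────────┴───┘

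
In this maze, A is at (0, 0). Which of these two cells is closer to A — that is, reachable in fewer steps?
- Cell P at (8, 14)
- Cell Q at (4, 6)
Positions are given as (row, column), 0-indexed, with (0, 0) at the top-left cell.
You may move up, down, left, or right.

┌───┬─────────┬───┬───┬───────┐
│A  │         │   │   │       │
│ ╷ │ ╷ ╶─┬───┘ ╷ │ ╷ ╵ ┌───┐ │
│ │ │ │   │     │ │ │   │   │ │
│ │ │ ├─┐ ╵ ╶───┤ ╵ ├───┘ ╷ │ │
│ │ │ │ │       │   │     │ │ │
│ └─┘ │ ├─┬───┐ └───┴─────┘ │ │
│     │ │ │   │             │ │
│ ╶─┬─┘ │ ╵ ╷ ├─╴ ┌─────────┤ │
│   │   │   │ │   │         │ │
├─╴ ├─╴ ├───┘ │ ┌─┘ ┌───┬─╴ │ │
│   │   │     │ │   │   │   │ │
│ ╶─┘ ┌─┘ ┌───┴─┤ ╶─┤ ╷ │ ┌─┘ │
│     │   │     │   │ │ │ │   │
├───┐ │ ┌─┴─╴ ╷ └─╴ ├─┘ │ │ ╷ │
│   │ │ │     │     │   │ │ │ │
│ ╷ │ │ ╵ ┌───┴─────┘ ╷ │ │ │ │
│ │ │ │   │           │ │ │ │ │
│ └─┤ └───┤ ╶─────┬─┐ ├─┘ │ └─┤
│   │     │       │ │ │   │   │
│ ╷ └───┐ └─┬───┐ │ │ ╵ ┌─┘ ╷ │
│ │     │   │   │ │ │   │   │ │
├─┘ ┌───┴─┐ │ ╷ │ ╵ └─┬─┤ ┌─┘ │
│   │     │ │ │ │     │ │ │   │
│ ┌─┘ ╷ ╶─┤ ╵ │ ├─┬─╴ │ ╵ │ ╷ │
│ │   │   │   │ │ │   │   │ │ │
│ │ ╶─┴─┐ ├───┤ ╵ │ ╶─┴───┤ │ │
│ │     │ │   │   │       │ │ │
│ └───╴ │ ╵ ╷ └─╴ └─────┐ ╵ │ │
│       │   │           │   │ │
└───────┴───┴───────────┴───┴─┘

Shortest path A → P at (8, 14): 38 steps
Shortest path A → Q at (4, 6): 104 steps

P is closer (38 steps vs 104 steps).

Path to P:

┌───┬─────────┬───┬───┬───────┐
│A  │↱ ↓      │↱ ↓│↱ ↓│↱ → → ↓│
│ ╷ │ ╷ ╶─┬───┘ ╷ │ ╷ ╵ ┌───┐ │
│↓│ │↑│↳ ↓│↱ → ↑│↓│↑│↳ ↑│   │↓│
│ │ │ ├─┐ ╵ ╶───┤ ╵ ├───┘ ╷ │ │
│↓│ │↑│ │↳ ↑    │↳ ↑│     │ │↓│
│ └─┘ │ ├─┬───┐ └───┴─────┘ │ │
│↳ → ↑│ │ │   │             │↓│
│ ╶─┬─┘ │ ╵ ╷ ├─╴ ┌─────────┤ │
│   │   │   │ │   │         │↓│
├─╴ ├─╴ ├───┘ │ ┌─┘ ┌───┬─╴ │ │
│   │   │     │ │   │   │   │↓│
│ ╶─┘ ┌─┘ ┌───┴─┤ ╶─┤ ╷ │ ┌─┘ │
│     │   │     │   │ │ │ │  ↓│
├───┐ │ ┌─┴─╴ ╷ └─╴ ├─┘ │ │ ╷ │
│   │ │ │     │     │   │ │ │↓│
│ ╷ │ │ ╵ ┌───┴─────┘ ╷ │ │ │ │
│ │ │ │   │           │ │ │ │P│
│ └─┤ └───┤ ╶─────┬─┐ ├─┘ │ └─┤
│   │     │       │ │ │   │   │
│ ╷ └───┐ └─┬───┐ │ │ ╵ ┌─┘ ╷ │
│ │     │   │   │ │ │   │   │ │
├─┘ ┌───┴─┐ │ ╷ │ ╵ └─┬─┤ ┌─┘ │
│   │     │ │ │ │     │ │ │   │
│ ┌─┘ ╷ ╶─┤ ╵ │ ├─┬─╴ │ ╵ │ ╷ │
│ │   │   │   │ │ │   │   │ │ │
│ │ ╶─┴─┐ ├───┤ ╵ │ ╶─┴───┤ │ │
│ │     │ │   │   │       │ │ │
│ └───╴ │ ╵ ╷ └─╴ └─────┐ ╵ │ │
│       │   │           │   │ │
└───────┴───┴───────────┴───┴─┘

Path to Q:

┌───┬─────────┬───┬───┬───────┐
│A  │↱ ↓      │↱ ↓│↱ ↓│↱ → → ↓│
│ ╷ │ ╷ ╶─┬───┘ ╷ │ ╷ ╵ ┌───┐ │
│↓│ │↑│↳ ↓│↱ → ↑│↓│↑│↳ ↑│   │↓│
│ │ │ ├─┐ ╵ ╶───┤ ╵ ├───┘ ╷ │ │
│↓│ │↑│ │↳ ↑    │↳ ↑│     │ │↓│
│ └─┘ │ ├─┬───┐ └───┴─────┘ │ │
│↳ → ↑│ │ │   │             │↓│
│ ╶─┬─┘ │ ╵ ╷ ├─╴ ┌─────────┤ │
│   │   │   │Q│   │↓ ← ← ← ↰│↓│
├─╴ ├─╴ ├───┘ │ ┌─┘ ┌───┬─╴ │ │
│   │   │↱ → ↑│ │↓ ↲│   │↱ ↑│↓│
│ ╶─┘ ┌─┘ ┌───┴─┤ ╶─┤ ╷ │ ┌─┘ │
│     │↱ ↑│  ↓ ↰│↳ ↓│ │ │↑│↓ ↲│
├───┐ │ ┌─┴─╴ ╷ └─╴ ├─┘ │ │ ╷ │
│   │ │↑│↓ ← ↲│↑ ← ↲│   │↑│↓│ │
│ ╷ │ │ ╵ ┌───┴─────┘ ╷ │ │ │ │
│ │ │ │↑ ↲│↱ → → → → ↓│ │↑│↓│ │
│ └─┤ └───┤ ╶─────┬─┐ ├─┘ │ └─┤
│   │     │↑ ← ← ↰│ │↓│↱ ↑│↳ ↓│
│ ╷ └───┐ └─┬───┐ │ │ ╵ ┌─┘ ╷ │
│ │     │   │   │↑│ │↳ ↑│   │↓│
├─┘ ┌───┴─┐ │ ╷ │ ╵ └─┬─┤ ┌─┘ │
│   │     │ │ │ │↑ ← ↰│ │ │↓ ↲│
│ ┌─┘ ╷ ╶─┤ ╵ │ ├─┬─╴ │ ╵ │ ╷ │
│ │   │   │   │ │ │↱ ↑│   │↓│ │
│ │ ╶─┴─┐ ├───┤ ╵ │ ╶─┴───┤ │ │
│ │     │ │   │   │↑ ← ← ↰│↓│ │
│ └───╴ │ ╵ ╷ └─╴ └─────┐ ╵ │ │
│       │   │           │↑ ↲│ │
└───────┴───┴───────────┴───┴─┘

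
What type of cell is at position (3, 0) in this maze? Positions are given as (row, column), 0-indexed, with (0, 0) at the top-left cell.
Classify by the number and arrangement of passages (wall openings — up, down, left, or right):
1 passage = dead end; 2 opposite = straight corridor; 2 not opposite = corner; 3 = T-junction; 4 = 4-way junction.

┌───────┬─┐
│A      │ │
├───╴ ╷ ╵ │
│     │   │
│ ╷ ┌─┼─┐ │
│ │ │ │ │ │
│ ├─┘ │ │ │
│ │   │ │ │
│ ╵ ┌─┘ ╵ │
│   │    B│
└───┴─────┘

Checking cell at (3, 0):
Number of passages: 2
Cell type: straight corridor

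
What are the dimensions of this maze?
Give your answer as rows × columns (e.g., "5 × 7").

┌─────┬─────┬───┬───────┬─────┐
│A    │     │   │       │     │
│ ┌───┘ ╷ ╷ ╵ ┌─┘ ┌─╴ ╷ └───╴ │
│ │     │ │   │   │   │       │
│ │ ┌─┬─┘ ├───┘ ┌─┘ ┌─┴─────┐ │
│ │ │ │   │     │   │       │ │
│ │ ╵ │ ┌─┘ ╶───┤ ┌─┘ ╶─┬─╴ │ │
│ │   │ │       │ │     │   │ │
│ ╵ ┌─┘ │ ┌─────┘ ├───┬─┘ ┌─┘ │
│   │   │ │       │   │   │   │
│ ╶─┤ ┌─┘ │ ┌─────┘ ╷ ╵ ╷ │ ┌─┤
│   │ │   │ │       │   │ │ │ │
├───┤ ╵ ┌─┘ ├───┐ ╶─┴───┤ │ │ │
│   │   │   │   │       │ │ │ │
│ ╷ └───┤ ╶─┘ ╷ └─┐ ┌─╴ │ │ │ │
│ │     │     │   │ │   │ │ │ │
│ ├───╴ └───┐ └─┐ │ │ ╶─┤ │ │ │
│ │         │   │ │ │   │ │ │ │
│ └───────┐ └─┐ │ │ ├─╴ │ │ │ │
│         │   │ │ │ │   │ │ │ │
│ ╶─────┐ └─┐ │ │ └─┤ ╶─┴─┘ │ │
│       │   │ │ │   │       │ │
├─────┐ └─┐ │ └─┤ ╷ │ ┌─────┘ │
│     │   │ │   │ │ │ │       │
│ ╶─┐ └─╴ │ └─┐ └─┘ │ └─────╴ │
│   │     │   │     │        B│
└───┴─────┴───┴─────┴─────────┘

Counting the maze dimensions:
Rows (vertical): 13
Columns (horizontal): 15
Dimensions: 13 × 15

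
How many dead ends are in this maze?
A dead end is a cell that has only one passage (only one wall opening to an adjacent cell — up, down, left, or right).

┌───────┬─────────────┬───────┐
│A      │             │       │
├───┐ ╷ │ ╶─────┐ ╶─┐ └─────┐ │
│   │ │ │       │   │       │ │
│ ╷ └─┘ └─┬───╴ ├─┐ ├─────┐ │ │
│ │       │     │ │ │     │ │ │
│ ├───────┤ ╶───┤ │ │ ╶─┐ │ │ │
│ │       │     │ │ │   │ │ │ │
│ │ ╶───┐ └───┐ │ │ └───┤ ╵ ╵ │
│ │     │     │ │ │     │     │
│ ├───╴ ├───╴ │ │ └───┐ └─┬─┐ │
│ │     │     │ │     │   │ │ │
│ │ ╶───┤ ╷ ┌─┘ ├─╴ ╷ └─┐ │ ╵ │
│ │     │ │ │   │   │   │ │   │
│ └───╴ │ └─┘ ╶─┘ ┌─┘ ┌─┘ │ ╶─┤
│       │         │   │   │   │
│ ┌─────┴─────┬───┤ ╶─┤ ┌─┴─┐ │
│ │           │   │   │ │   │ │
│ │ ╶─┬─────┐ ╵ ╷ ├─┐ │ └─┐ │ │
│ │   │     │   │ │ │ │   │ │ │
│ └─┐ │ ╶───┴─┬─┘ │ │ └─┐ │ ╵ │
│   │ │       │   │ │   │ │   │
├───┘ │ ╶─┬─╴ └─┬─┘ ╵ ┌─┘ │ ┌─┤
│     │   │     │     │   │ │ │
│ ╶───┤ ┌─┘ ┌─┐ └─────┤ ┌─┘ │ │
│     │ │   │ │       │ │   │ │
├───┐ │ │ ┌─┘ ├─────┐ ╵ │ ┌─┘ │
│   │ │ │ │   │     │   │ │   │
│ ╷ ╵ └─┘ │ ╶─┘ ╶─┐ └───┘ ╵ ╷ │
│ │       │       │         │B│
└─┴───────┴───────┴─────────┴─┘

Checking each cell for number of passages:

Dead ends found at positions:
  (0, 0)
  (0, 11)
  (1, 2)
  (2, 4)
  (2, 8)
  (3, 11)
  (5, 13)
  (6, 5)
  (6, 11)
  (8, 12)
  (9, 5)
  (9, 9)
  (10, 1)
  (10, 7)
  (10, 11)
  (11, 4)
  (11, 8)
  (11, 14)
  (12, 6)
  (13, 3)
  (14, 0)
  (14, 8)
  (14, 14)
Total dead ends: 23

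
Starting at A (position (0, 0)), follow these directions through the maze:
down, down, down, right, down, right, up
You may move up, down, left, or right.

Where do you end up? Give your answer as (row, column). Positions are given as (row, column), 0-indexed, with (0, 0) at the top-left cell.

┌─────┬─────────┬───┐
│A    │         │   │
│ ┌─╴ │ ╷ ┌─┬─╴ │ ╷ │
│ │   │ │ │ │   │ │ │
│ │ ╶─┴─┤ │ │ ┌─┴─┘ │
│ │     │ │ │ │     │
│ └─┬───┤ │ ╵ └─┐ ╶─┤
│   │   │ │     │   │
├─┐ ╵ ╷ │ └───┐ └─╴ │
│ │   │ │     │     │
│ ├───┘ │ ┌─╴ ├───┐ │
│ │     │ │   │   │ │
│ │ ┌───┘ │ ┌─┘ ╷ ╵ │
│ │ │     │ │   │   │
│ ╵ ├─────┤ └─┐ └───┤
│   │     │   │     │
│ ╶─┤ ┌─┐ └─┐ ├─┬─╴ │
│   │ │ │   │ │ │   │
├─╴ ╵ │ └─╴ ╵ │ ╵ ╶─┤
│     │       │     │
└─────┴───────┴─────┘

Following directions step by step:
Start: (0, 0)
  down: (0, 0) → (1, 0)
  down: (1, 0) → (2, 0)
  down: (2, 0) → (3, 0)
  right: (3, 0) → (3, 1)
  down: (3, 1) → (4, 1)
  right: (4, 1) → (4, 2)
  up: (4, 2) → (3, 2)
Final position: (3, 2)

Path taken:

┌─────┬─────────┬───┐
│A    │         │   │
│ ┌─╴ │ ╷ ┌─┬─╴ │ ╷ │
│↓│   │ │ │ │   │ │ │
│ │ ╶─┴─┤ │ │ ┌─┴─┘ │
│↓│     │ │ │ │     │
│ └─┬───┤ │ ╵ └─┐ ╶─┤
│↳ ↓│B  │ │     │   │
├─┐ ╵ ╷ │ └───┐ └─╴ │
│ │↳ ↑│ │     │     │
│ ├───┘ │ ┌─╴ ├───┐ │
│ │     │ │   │   │ │
│ │ ┌───┘ │ ┌─┘ ╷ ╵ │
│ │ │     │ │   │   │
│ ╵ ├─────┤ └─┐ └───┤
│   │     │   │     │
│ ╶─┤ ┌─┐ └─┐ ├─┬─╴ │
│   │ │ │   │ │ │   │
├─╴ ╵ │ └─╴ ╵ │ ╵ ╶─┤
│     │       │     │
└─────┴───────┴─────┘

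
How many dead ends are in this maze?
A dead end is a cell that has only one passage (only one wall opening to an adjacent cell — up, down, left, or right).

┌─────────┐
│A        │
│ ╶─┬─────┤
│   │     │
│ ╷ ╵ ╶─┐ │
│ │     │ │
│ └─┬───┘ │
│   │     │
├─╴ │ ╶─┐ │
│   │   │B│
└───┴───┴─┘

Checking each cell for number of passages:

Dead ends found at positions:
  (0, 4)
  (2, 3)
  (4, 0)
  (4, 3)
  (4, 4)
Total dead ends: 5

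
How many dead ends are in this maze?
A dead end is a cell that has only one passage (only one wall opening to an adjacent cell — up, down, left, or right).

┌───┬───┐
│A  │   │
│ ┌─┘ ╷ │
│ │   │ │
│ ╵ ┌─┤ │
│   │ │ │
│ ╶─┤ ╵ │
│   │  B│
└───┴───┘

Checking each cell for number of passages:

Dead ends found at positions:
  (0, 1)
  (2, 2)
  (3, 1)
Total dead ends: 3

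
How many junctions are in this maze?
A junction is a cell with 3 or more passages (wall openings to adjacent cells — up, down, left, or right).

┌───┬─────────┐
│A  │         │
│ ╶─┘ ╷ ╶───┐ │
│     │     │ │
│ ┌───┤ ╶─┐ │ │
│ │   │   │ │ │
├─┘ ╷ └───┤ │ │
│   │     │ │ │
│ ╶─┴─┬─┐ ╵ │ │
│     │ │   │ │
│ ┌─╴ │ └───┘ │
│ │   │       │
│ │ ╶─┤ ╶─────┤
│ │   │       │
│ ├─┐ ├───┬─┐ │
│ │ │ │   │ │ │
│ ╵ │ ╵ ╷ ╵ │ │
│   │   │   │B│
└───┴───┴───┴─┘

Checking each cell for number of passages:

Junctions found (3+ passages):
  (0, 3): 3 passages
  (1, 0): 3 passages
  (1, 3): 3 passages
  (4, 0): 3 passages
  (5, 3): 3 passages
Total junctions: 5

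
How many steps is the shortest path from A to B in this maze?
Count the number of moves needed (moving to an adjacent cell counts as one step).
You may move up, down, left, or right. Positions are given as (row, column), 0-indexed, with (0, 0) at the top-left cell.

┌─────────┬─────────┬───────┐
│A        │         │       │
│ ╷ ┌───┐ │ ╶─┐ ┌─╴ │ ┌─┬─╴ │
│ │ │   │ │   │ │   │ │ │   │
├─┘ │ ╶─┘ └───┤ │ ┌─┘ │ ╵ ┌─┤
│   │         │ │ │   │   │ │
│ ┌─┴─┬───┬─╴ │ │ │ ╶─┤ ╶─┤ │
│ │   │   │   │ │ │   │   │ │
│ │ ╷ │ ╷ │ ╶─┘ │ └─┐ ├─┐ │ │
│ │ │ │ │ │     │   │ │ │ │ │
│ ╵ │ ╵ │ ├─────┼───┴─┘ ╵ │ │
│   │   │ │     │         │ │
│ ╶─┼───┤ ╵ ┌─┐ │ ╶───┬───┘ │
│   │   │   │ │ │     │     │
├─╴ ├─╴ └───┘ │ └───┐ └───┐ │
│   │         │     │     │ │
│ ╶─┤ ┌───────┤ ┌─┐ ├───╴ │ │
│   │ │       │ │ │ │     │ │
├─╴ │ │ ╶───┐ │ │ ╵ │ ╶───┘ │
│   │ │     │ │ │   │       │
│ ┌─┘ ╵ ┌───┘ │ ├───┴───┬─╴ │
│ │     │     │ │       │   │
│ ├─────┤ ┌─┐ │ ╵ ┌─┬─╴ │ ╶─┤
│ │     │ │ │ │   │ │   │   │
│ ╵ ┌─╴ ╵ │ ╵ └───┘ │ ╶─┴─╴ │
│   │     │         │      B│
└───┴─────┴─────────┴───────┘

Using BFS to find shortest path:
Start: (0, 0), End: (12, 13)
Path found:
(0,0) → (0,1) → (1,1) → (2,1) → (2,0) → (3,0) → (4,0) → (5,0) → (5,1) → (4,1) → (3,1) → (3,2) → (4,2) → (5,2) → (5,3) → (4,3) → (3,3) → (3,4) → (4,4) → (5,4) → (6,4) → (6,5) → (5,5) → (5,6) → (5,7) → (6,7) → (7,7) → (8,7) → (9,7) → (10,7) → (11,7) → (11,8) → (10,8) → (10,9) → (10,10) → (10,11) → (11,11) → (11,10) → (12,10) → (12,11) → (12,12) → (12,13)
Number of steps: 41

Solution:

┌─────────┬─────────┬───────┐
│A ↓      │         │       │
│ ╷ ┌───┐ │ ╶─┐ ┌─╴ │ ┌─┬─╴ │
│ │↓│   │ │   │ │   │ │ │   │
├─┘ │ ╶─┘ └───┤ │ ┌─┘ │ ╵ ┌─┤
│↓ ↲│         │ │ │   │   │ │
│ ┌─┴─┬───┬─╴ │ │ │ ╶─┤ ╶─┤ │
│↓│↱ ↓│↱ ↓│   │ │ │   │   │ │
│ │ ╷ │ ╷ │ ╶─┘ │ └─┐ ├─┐ │ │
│↓│↑│↓│↑│↓│     │   │ │ │ │ │
│ ╵ │ ╵ │ ├─────┼───┴─┘ ╵ │ │
│↳ ↑│↳ ↑│↓│↱ → ↓│         │ │
│ ╶─┼───┤ ╵ ┌─┐ │ ╶───┬───┘ │
│   │   │↳ ↑│ │↓│     │     │
├─╴ ├─╴ └───┘ │ └───┐ └───┐ │
│   │         │↓    │     │ │
│ ╶─┤ ┌───────┤ ┌─┐ ├───╴ │ │
│   │ │       │↓│ │ │     │ │
├─╴ │ │ ╶───┐ │ │ ╵ │ ╶───┘ │
│   │ │     │ │↓│   │       │
│ ┌─┘ ╵ ┌───┘ │ ├───┴───┬─╴ │
│ │     │     │↓│↱ → → ↓│   │
│ ├─────┤ ┌─┐ │ ╵ ┌─┬─╴ │ ╶─┤
│ │     │ │ │ │↳ ↑│ │↓ ↲│   │
│ ╵ ┌─╴ ╵ │ ╵ └───┘ │ ╶─┴─╴ │
│   │     │         │↳ → → B│
└───┴─────┴─────────┴───────┘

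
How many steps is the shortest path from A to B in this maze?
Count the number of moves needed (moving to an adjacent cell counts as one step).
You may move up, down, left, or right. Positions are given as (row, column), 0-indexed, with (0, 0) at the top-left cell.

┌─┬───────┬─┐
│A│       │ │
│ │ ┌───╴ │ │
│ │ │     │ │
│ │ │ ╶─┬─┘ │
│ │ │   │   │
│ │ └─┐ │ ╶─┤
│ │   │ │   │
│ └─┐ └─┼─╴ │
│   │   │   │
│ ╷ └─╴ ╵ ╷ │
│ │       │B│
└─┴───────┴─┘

Using BFS to find shortest path:
Start: (0, 0), End: (5, 5)
Path found:
(0,0) → (1,0) → (2,0) → (3,0) → (4,0) → (4,1) → (5,1) → (5,2) → (5,3) → (5,4) → (4,4) → (4,5) → (5,5)
Number of steps: 12

Solution:

┌─┬───────┬─┐
│A│       │ │
│ │ ┌───╴ │ │
│↓│ │     │ │
│ │ │ ╶─┬─┘ │
│↓│ │   │   │
│ │ └─┐ │ ╶─┤
│↓│   │ │   │
│ └─┐ └─┼─╴ │
│↳ ↓│   │↱ ↓│
│ ╷ └─╴ ╵ ╷ │
│ │↳ → → ↑│B│
└─┴───────┴─┘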